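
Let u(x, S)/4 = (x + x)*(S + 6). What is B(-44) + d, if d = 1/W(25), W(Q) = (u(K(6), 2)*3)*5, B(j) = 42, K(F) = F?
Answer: 241921/5760 ≈ 42.000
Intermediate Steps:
u(x, S) = 8*x*(6 + S) (u(x, S) = 4*((x + x)*(S + 6)) = 4*((2*x)*(6 + S)) = 4*(2*x*(6 + S)) = 8*x*(6 + S))
W(Q) = 5760 (W(Q) = ((8*6*(6 + 2))*3)*5 = ((8*6*8)*3)*5 = (384*3)*5 = 1152*5 = 5760)
d = 1/5760 ≈ 0.00017361
B(-44) + d = 42 + 1/5760 = 241921/5760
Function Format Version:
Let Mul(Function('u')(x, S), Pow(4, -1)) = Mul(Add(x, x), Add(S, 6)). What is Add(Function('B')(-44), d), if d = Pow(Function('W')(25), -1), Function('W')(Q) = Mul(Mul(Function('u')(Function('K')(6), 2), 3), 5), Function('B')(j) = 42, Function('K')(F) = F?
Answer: Rational(241921, 5760) ≈ 42.000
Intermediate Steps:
Function('u')(x, S) = Mul(8, x, Add(6, S)) (Function('u')(x, S) = Mul(4, Mul(Add(x, x), Add(S, 6))) = Mul(4, Mul(Mul(2, x), Add(6, S))) = Mul(4, Mul(2, x, Add(6, S))) = Mul(8, x, Add(6, S)))
Function('W')(Q) = 5760 (Function('W')(Q) = Mul(Mul(Mul(8, 6, Add(6, 2)), 3), 5) = Mul(Mul(Mul(8, 6, 8), 3), 5) = Mul(Mul(384, 3), 5) = Mul(1152, 5) = 5760)
d = Rational(1, 5760) (d = Pow(5760, -1) = Rational(1, 5760) ≈ 0.00017361)
Add(Function('B')(-44), d) = Add(42, Rational(1, 5760)) = Rational(241921, 5760)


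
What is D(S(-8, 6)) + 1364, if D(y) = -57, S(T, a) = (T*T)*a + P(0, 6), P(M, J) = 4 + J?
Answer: 1307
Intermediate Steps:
S(T, a) = 10 + a*T**2 (S(T, a) = (T*T)*a + (4 + 6) = T**2*a + 10 = a*T**2 + 10 = 10 + a*T**2)
D(S(-8, 6)) + 1364 = -57 + 1364 = 1307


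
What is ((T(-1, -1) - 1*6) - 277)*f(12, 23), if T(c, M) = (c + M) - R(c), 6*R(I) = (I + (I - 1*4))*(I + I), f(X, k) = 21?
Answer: -6027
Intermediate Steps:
R(I) = I*(-4 + 2*I)/3 (R(I) = ((I + (I - 1*4))*(I + I))/6 = ((I + (I - 4))*(2*I))/6 = ((I + (-4 + I))*(2*I))/6 = ((-4 + 2*I)*(2*I))/6 = (2*I*(-4 + 2*I))/6 = I*(-4 + 2*I)/3)
T(c, M) = M + c - 2*c*(-2 + c)/3 (T(c, M) = (c + M) - 2*c*(-2 + c)/3 = (M + c) - 2*c*(-2 + c)/3 = M + c - 2*c*(-2 + c)/3)
((T(-1, -1) - 1*6) - 277)*f(12, 23) = (((-1 - 1 - ⅔*(-1)*(-2 - 1)) - 1*6) - 277)*21 = (((-1 - 1 - ⅔*(-1)*(-3)) - 6) - 277)*21 = (((-1 - 1 - 2) - 6) - 277)*21 = ((-4 - 6) - 277)*21 = (-10 - 277)*21 = -287*21 = -6027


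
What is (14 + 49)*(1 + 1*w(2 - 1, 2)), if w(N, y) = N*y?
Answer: 189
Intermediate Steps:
(14 + 49)*(1 + 1*w(2 - 1, 2)) = (14 + 49)*(1 + 1*((2 - 1)*2)) = 63*(1 + 1*(1*2)) = 63*(1 + 1*2) = 63*(1 + 2) = 63*3 = 189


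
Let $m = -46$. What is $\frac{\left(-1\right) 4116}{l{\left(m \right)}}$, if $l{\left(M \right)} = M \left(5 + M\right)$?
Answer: $- \frac{2058}{943} \approx -2.1824$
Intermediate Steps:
$\frac{\left(-1\right) 4116}{l{\left(m \right)}} = \frac{\left(-1\right) 4116}{\left(-46\right) \left(5 - 46\right)} = - \frac{4116}{\left(-46\right) \left(-41\right)} = - \frac{4116}{1886} = \left(-4116\right) \frac{1}{1886} = - \frac{2058}{943}$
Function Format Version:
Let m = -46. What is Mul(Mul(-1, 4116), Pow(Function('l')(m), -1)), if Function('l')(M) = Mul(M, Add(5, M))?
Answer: Rational(-2058, 943) ≈ -2.1824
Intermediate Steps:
Mul(Mul(-1, 4116), Pow(Function('l')(m), -1)) = Mul(Mul(-1, 4116), Pow(Mul(-46, Add(5, -46)), -1)) = Mul(-4116, Pow(Mul(-46, -41), -1)) = Mul(-4116, Pow(1886, -1)) = Mul(-4116, Rational(1, 1886)) = Rational(-2058, 943)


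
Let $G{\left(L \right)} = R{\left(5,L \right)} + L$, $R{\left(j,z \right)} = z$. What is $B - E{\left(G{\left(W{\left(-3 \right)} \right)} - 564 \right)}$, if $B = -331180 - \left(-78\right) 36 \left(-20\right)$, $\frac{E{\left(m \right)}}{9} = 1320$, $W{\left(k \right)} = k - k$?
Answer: $-399220$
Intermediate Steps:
$W{\left(k \right)} = 0$
$G{\left(L \right)} = 2 L$ ($G{\left(L \right)} = L + L = 2 L$)
$E{\left(m \right)} = 11880$ ($E{\left(m \right)} = 9 \cdot 1320 = 11880$)
$B = -387340$ ($B = -331180 - \left(-2808\right) \left(-20\right) = -331180 - 56160 = -387340$)
$B - E{\left(G{\left(W{\left(-3 \right)} \right)} - 564 \right)} = -387340 - 11880 = -399220$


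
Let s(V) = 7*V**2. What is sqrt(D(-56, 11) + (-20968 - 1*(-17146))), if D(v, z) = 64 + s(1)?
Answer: 11*I*sqrt(31) ≈ 61.245*I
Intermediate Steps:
D(v, z) = 71 (D(v, z) = 64 + 7*1**2 = 64 + 7*1 = 64 + 7 = 71)
sqrt(D(-56, 11) + (-20968 - 1*(-17146))) = sqrt(71 + (-20968 - 1*(-17146))) = sqrt(71 + (-20968 + 17146)) = sqrt(71 - 3822) = sqrt(-3751) = 11*I*sqrt(31)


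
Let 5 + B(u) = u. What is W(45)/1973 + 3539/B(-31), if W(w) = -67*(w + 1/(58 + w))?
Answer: -730374073/7315884 ≈ -99.834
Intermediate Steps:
B(u) = -5 + u
W(w) = -67*w - 67/(58 + w)
W(45)/1973 + 3539/B(-31) = (67*(-1 - 1*45² - 58*45)/(58 + 45))/1973 + 3539/(-5 - 31) = (67*(-1 - 1*2025 - 2610)/103)*(1/1973) + 3539/(-36) = (67*(1/103)*(-1 - 2025 - 2610))*(1/1973) + 3539*(-1/36) = (67*(1/103)*(-4636))*(1/1973) - 3539/36 = -310612/103*1/1973 - 3539/36 = -310612/203219 - 3539/36 = -730374073/7315884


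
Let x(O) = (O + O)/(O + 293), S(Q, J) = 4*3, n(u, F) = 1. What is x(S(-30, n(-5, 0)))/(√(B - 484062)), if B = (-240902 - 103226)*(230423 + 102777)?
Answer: -12*I*√114663933662/17486249883455 ≈ -2.3238e-7*I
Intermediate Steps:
S(Q, J) = 12
B = -114663449600 (B = -344128*333200 = -114663449600)
x(O) = 2*O/(293 + O) (x(O) = (2*O)/(293 + O) = 2*O/(293 + O))
x(S(-30, n(-5, 0)))/(√(B - 484062)) = (2*12/(293 + 12))/(√(-114663449600 - 484062)) = (2*12/305)/(√(-114663933662)) = (2*12*(1/305))/((I*√114663933662)) = 24*(-I*√114663933662/114663933662)/305 = -12*I*√114663933662/17486249883455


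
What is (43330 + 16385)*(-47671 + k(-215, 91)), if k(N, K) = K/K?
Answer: -2846614050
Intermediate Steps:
k(N, K) = 1
(43330 + 16385)*(-47671 + k(-215, 91)) = (43330 + 16385)*(-47671 + 1) = 59715*(-47670) = -2846614050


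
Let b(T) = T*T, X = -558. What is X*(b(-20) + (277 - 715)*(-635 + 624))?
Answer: -2911644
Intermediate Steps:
b(T) = T²
X*(b(-20) + (277 - 715)*(-635 + 624)) = -558*((-20)² + (277 - 715)*(-635 + 624)) = -558*(400 - 438*(-11)) = -558*(400 + 4818) = -558*5218 = -2911644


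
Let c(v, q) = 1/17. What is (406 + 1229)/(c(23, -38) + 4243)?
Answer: 9265/24044 ≈ 0.38533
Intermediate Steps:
c(v, q) = 1/17
(406 + 1229)/(c(23, -38) + 4243) = (406 + 1229)/(1/17 + 4243) = 1635/(72132/17) = 1635*(17/72132) = 9265/24044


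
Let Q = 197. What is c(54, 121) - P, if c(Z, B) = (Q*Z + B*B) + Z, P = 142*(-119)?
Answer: 42231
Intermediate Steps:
P = -16898
c(Z, B) = B**2 + 198*Z (c(Z, B) = (197*Z + B*B) + Z = (197*Z + B**2) + Z = (B**2 + 197*Z) + Z = B**2 + 198*Z)
c(54, 121) - P = (121**2 + 198*54) - 1*(-16898) = (14641 + 10692) + 16898 = 25333 + 16898 = 42231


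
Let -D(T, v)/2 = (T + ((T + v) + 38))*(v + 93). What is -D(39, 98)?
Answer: 81748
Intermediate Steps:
D(T, v) = -2*(93 + v)*(38 + v + 2*T) (D(T, v) = -2*(T + ((T + v) + 38))*(v + 93) = -2*(T + (38 + T + v))*(93 + v) = -2*(38 + v + 2*T)*(93 + v) = -2*(93 + v)*(38 + v + 2*T))
-D(39, 98) = -(-7068 - 372*39 - 262*98 - 2*98**2 - 4*39*98) = -(-7068 - 14508 - 25676 - 2*9604 - 15288) = -(-7068 - 14508 - 25676 - 19208 - 15288) = -1*(-81748) = 81748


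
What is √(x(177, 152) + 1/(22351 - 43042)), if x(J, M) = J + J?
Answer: √139167647/627 ≈ 18.815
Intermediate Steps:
x(J, M) = 2*J
√(x(177, 152) + 1/(22351 - 43042)) = √(2*177 + 1/(22351 - 43042)) = √(354 + 1/(-20691)) = √(354 - 1/20691) = √(7324613/20691) = √139167647/627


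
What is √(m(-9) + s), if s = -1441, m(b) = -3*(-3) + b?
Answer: I*√1441 ≈ 37.961*I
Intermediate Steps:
m(b) = 9 + b
√(m(-9) + s) = √((9 - 9) - 1441) = √(0 - 1441) = √(-1441) = I*√1441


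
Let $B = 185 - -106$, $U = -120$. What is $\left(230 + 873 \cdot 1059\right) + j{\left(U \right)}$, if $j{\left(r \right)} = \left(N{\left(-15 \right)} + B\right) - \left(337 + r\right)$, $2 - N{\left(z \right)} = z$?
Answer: $924828$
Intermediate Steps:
$N{\left(z \right)} = 2 - z$
$B = 291$ ($B = 185 + 106 = 291$)
$j{\left(r \right)} = -29 - r$ ($j{\left(r \right)} = \left(\left(2 - -15\right) + 291\right) - \left(337 + r\right) = \left(\left(2 + 15\right) + 291\right) - \left(337 + r\right) = \left(17 + 291\right) - \left(337 + r\right) = 308 - \left(337 + r\right) = -29 - r$)
$\left(230 + 873 \cdot 1059\right) + j{\left(U \right)} = \left(230 + 873 \cdot 1059\right) - -91 = \left(230 + 924507\right) + \left(-29 + 120\right) = 924737 + 91 = 924828$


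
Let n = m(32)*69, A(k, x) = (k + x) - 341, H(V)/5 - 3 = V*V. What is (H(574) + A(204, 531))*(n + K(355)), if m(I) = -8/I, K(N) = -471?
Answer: -3218131917/4 ≈ -8.0453e+8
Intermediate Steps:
H(V) = 15 + 5*V**2 (H(V) = 15 + 5*(V*V) = 15 + 5*V**2)
A(k, x) = -341 + k + x
n = -69/4 (n = -8/32*69 = -8*1/32*69 = -1/4*69 = -69/4 ≈ -17.250)
(H(574) + A(204, 531))*(n + K(355)) = ((15 + 5*574**2) + (-341 + 204 + 531))*(-69/4 - 471) = ((15 + 5*329476) + 394)*(-1953/4) = ((15 + 1647380) + 394)*(-1953/4) = (1647395 + 394)*(-1953/4) = 1647789*(-1953/4) = -3218131917/4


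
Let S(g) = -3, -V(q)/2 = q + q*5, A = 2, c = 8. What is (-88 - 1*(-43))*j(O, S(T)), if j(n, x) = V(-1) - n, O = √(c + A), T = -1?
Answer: -540 + 45*√10 ≈ -397.70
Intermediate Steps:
V(q) = -12*q (V(q) = -2*(q + q*5) = -2*(q + 5*q) = -12*q)
O = √10 (O = √(8 + 2) = √10 ≈ 3.1623)
j(n, x) = 12 - n (j(n, x) = -12*(-1) - n = 12 - n)
(-88 - 1*(-43))*j(O, S(T)) = (-88 - 1*(-43))*(12 - √10) = (-88 + 43)*(12 - √10) = -45*(12 - √10) = -540 + 45*√10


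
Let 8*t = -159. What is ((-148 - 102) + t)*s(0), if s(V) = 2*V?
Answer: 0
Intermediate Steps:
t = -159/8 (t = (⅛)*(-159) = -159/8 ≈ -19.875)
((-148 - 102) + t)*s(0) = ((-148 - 102) - 159/8)*(2*0) = (-250 - 159/8)*0 = -2159/8*0 = 0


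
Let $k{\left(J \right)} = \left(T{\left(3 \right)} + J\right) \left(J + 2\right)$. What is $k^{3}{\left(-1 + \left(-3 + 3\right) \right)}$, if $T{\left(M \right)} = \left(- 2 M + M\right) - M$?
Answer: $-343$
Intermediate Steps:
$T{\left(M \right)} = - 2 M$ ($T{\left(M \right)} = - M - M = - 2 M$)
$k{\left(J \right)} = \left(-6 + J\right) \left(2 + J\right)$ ($k{\left(J \right)} = \left(\left(-2\right) 3 + J\right) \left(J + 2\right) = \left(-6 + J\right) \left(2 + J\right)$)
$k^{3}{\left(-1 + \left(-3 + 3\right) \right)} = \left(-12 + \left(-1 + \left(-3 + 3\right)\right)^{2} - 4 \left(-1 + \left(-3 + 3\right)\right)\right)^{3} = \left(-12 + \left(-1 + 0\right)^{2} - 4 \left(-1 + 0\right)\right)^{3} = \left(-12 + \left(-1\right)^{2} - -4\right)^{3} = \left(-12 + 1 + 4\right)^{3} = \left(-7\right)^{3} = -343$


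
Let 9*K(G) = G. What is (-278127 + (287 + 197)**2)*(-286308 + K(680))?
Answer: 113015732132/9 ≈ 1.2557e+10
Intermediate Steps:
K(G) = G/9
(-278127 + (287 + 197)**2)*(-286308 + K(680)) = (-278127 + (287 + 197)**2)*(-286308 + (1/9)*680) = (-278127 + 484**2)*(-286308 + 680/9) = (-278127 + 234256)*(-2576092/9) = -43871*(-2576092/9) = 113015732132/9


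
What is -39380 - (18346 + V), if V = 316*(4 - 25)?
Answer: -51090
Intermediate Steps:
V = -6636 (V = 316*(-21) = -6636)
-39380 - (18346 + V) = -39380 - (18346 - 6636) = -39380 - 1*11710 = -39380 - 11710 = -51090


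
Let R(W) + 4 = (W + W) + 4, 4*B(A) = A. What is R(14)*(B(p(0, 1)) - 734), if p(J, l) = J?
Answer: -20552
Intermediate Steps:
B(A) = A/4
R(W) = 2*W (R(W) = -4 + ((W + W) + 4) = -4 + (2*W + 4) = -4 + (4 + 2*W) = 2*W)
R(14)*(B(p(0, 1)) - 734) = (2*14)*((¼)*0 - 734) = 28*(0 - 734) = 28*(-734) = -20552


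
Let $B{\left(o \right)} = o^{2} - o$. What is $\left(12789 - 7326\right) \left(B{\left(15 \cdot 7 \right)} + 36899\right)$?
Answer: $261235197$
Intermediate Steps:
$\left(12789 - 7326\right) \left(B{\left(15 \cdot 7 \right)} + 36899\right) = \left(12789 - 7326\right) \left(15 \cdot 7 \left(-1 + 15 \cdot 7\right) + 36899\right) = \left(12789 - 7326\right) \left(105 \left(-1 + 105\right) + 36899\right) = \left(12789 - 7326\right) \left(105 \cdot 104 + 36899\right) = 5463 \left(10920 + 36899\right) = 5463 \cdot 47819 = 261235197$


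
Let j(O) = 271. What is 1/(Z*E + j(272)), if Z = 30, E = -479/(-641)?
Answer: 641/188081 ≈ 0.0034081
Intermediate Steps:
E = 479/641 (E = -479*(-1/641) = 479/641 ≈ 0.74727)
1/(Z*E + j(272)) = 1/(30*(479/641) + 271) = 1/(14370/641 + 271) = 1/(188081/641) = 641/188081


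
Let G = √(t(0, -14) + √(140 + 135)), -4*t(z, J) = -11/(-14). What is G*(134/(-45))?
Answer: -67*√(-154 + 3920*√11)/630 ≈ -12.054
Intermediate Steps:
t(z, J) = -11/56 (t(z, J) = -(-11)/(4*(-14)) = -(-11)*(-1)/(4*14) = -¼*11/14 = -11/56)
G = √(-11/56 + 5*√11) (G = √(-11/56 + √(140 + 135)) = √(-11/56 + √275) = √(-11/56 + 5*√11) ≈ 4.0480)
G*(134/(-45)) = (√(-154 + 3920*√11)/28)*(134/(-45)) = (√(-154 + 3920*√11)/28)*(134*(-1/45)) = (√(-154 + 3920*√11)/28)*(-134/45) = -67*√(-154 + 3920*√11)/630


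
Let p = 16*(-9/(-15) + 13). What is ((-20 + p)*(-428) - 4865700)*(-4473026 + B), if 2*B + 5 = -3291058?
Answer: 30288528767486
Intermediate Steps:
B = -3291063/2 (B = -5/2 + (1/2)*(-3291058) = -5/2 - 1645529 = -3291063/2 ≈ -1.6455e+6)
p = 1088/5 (p = 16*(-9*(-1/15) + 13) = 16*(3/5 + 13) = 16*(68/5) = 1088/5 ≈ 217.60)
((-20 + p)*(-428) - 4865700)*(-4473026 + B) = ((-20 + 1088/5)*(-428) - 4865700)*(-4473026 - 3291063/2) = ((988/5)*(-428) - 4865700)*(-12237115/2) = (-422864/5 - 4865700)*(-12237115/2) = -24751364/5*(-12237115/2) = 30288528767486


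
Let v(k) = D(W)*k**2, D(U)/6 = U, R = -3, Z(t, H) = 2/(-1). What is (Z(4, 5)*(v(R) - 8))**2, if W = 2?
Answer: 40000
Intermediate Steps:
Z(t, H) = -2 (Z(t, H) = 2*(-1) = -2)
D(U) = 6*U
v(k) = 12*k**2 (v(k) = (6*2)*k**2 = 12*k**2)
(Z(4, 5)*(v(R) - 8))**2 = (-2*(12*(-3)**2 - 8))**2 = (-2*(12*9 - 8))**2 = (-2*(108 - 8))**2 = (-2*100)**2 = (-200)**2 = 40000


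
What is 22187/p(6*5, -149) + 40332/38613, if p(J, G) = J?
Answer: 285972197/386130 ≈ 740.61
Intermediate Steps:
22187/p(6*5, -149) + 40332/38613 = 22187/((6*5)) + 40332/38613 = 22187/30 + 40332*(1/38613) = 22187*(1/30) + 13444/12871 = 22187/30 + 13444/12871 = 285972197/386130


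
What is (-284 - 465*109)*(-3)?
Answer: 152907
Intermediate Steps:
(-284 - 465*109)*(-3) = (-284 - 50685)*(-3) = -50969*(-3) = 152907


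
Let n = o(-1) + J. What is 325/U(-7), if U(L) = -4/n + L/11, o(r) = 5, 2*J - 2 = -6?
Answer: -165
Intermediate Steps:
J = -2 (J = 1 + (1/2)*(-6) = 1 - 3 = -2)
n = 3 (n = 5 - 2 = 3)
U(L) = -4/3 + L/11
325/U(-7) = 325/(-4/3 + (1/11)*(-7)) = 325/(-4/3 - 7/11) = 325/(-65/33) = 325*(-33/65) = -165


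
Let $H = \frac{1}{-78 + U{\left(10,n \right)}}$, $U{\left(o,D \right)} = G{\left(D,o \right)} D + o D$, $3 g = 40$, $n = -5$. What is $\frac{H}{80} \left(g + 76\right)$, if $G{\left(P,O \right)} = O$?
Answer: $- \frac{67}{10680} \approx -0.0062734$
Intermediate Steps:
$g = \frac{40}{3}$ ($g = \frac{1}{3} \cdot 40 = \frac{40}{3} \approx 13.333$)
$U{\left(o,D \right)} = 2 D o$ ($U{\left(o,D \right)} = o D + o D = D o + D o = 2 D o$)
$H = - \frac{1}{178}$ ($H = \frac{1}{-78 + 2 \left(-5\right) 10} = \frac{1}{-78 - 100} = \frac{1}{-178} = - \frac{1}{178} \approx -0.005618$)
$\frac{H}{80} \left(g + 76\right) = - \frac{1}{178 \cdot 80} \left(\frac{40}{3} + 76\right) = \left(- \frac{1}{178}\right) \frac{1}{80} \cdot \frac{268}{3} = \left(- \frac{1}{14240}\right) \frac{268}{3} = - \frac{67}{10680}$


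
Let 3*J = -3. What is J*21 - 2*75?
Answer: -171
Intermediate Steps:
J = -1 (J = (⅓)*(-3) = -1)
J*21 - 2*75 = -1*21 - 2*75 = -21 - 150 = -171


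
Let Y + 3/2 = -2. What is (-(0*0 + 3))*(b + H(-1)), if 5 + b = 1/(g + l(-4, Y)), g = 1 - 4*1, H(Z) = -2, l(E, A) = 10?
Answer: 144/7 ≈ 20.571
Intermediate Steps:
Y = -7/2 (Y = -3/2 - 2 = -7/2 ≈ -3.5000)
g = -3 (g = 1 - 4 = -3)
b = -34/7 (b = -5 + 1/(-3 + 10) = -5 + 1/7 = -34/7 ≈ -4.8571)
(-(0*0 + 3))*(b + H(-1)) = (-(0*0 + 3))*(-34/7 - 2) = -(0 + 3)*(-48/7) = -1*3*(-48/7) = -3*(-48/7) = 144/7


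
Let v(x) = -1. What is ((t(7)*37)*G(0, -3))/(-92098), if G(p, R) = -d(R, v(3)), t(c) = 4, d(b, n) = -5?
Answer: -370/46049 ≈ -0.0080349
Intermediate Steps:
G(p, R) = 5 (G(p, R) = -1*(-5) = 5)
((t(7)*37)*G(0, -3))/(-92098) = ((4*37)*5)/(-92098) = (148*5)*(-1/92098) = 740*(-1/92098) = -370/46049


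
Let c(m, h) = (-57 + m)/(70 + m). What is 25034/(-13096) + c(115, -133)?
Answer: -1935861/1211380 ≈ -1.5981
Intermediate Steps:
c(m, h) = (-57 + m)/(70 + m)
25034/(-13096) + c(115, -133) = 25034/(-13096) + (-57 + 115)/(70 + 115) = 25034*(-1/13096) + 58/185 = -12517/6548 + (1/185)*58 = -12517/6548 + 58/185 = -1935861/1211380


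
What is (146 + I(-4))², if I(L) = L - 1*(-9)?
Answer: 22801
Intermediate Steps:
I(L) = 9 + L (I(L) = L + 9 = 9 + L)
(146 + I(-4))² = (146 + (9 - 4))² = (146 + 5)² = 151² = 22801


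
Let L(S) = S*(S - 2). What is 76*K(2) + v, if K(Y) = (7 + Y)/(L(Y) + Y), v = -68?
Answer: 274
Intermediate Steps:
L(S) = S*(-2 + S)
K(Y) = (7 + Y)/(Y + Y*(-2 + Y)) (K(Y) = (7 + Y)/(Y*(-2 + Y) + Y) = (7 + Y)/(Y + Y*(-2 + Y)))
76*K(2) + v = 76*((7 + 2)/(2*(-1 + 2))) - 68 = 76*((½)*9/1) - 68 = 76*((½)*1*9) - 68 = 76*(9/2) - 68 = 342 - 68 = 274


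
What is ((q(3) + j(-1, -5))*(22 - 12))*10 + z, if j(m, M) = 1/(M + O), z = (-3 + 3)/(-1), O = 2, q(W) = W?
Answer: 800/3 ≈ 266.67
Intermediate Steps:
z = 0 (z = 0*(-1) = 0)
j(m, M) = 1/(2 + M) (j(m, M) = 1/(M + 2) = 1/(2 + M))
((q(3) + j(-1, -5))*(22 - 12))*10 + z = ((3 + 1/(2 - 5))*(22 - 12))*10 + 0 = ((3 + 1/(-3))*10)*10 + 0 = ((3 - 1/3)*10)*10 + 0 = ((8/3)*10)*10 + 0 = (80/3)*10 + 0 = 800/3 + 0 = 800/3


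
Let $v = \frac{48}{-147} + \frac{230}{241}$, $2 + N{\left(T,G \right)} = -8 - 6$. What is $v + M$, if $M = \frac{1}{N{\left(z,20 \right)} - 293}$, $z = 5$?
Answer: $\frac{2279117}{3648981} \approx 0.62459$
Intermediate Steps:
$N{\left(T,G \right)} = -16$ ($N{\left(T,G \right)} = -2 - 14 = -16$)
$M = - \frac{1}{309}$ ($M = \frac{1}{-16 - 293} = \frac{1}{-309} = - \frac{1}{309} \approx -0.0032362$)
$v = \frac{7414}{11809}$ ($v = 48 \left(- \frac{1}{147}\right) + 230 \cdot \frac{1}{241} = - \frac{16}{49} + \frac{230}{241} = \frac{7414}{11809} \approx 0.62783$)
$v + M = \frac{7414}{11809} - \frac{1}{309} = \frac{2279117}{3648981}$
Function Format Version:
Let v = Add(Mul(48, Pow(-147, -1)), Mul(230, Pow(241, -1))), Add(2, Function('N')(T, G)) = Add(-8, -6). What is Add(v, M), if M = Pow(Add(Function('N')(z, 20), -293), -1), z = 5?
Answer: Rational(2279117, 3648981) ≈ 0.62459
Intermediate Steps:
Function('N')(T, G) = -16 (Function('N')(T, G) = Add(-2, Add(-8, -6)) = Add(-2, -14) = -16)
M = Rational(-1, 309) (M = Pow(Add(-16, -293), -1) = Pow(-309, -1) = Rational(-1, 309) ≈ -0.0032362)
v = Rational(7414, 11809) (v = Add(Mul(48, Rational(-1, 147)), Mul(230, Rational(1, 241))) = Add(Rational(-16, 49), Rational(230, 241)) = Rational(7414, 11809) ≈ 0.62783)
Add(v, M) = Add(Rational(7414, 11809), Rational(-1, 309)) = Rational(2279117, 3648981)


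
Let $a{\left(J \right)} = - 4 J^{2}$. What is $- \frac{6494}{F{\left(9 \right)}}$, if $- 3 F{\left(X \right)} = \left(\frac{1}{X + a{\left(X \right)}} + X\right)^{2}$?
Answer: $\frac{966550725}{4015778} \approx 240.69$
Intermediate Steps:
$F{\left(X \right)} = - \frac{\left(X + \frac{1}{X - 4 X^{2}}\right)^{2}}{3}$ ($F{\left(X \right)} = - \frac{\left(\frac{1}{X - 4 X^{2}} + X\right)^{2}}{3} = - \frac{\left(X + \frac{1}{X - 4 X^{2}}\right)^{2}}{3}$)
$- \frac{6494}{F{\left(9 \right)}} = - \frac{6494}{\left(- \frac{1}{3}\right) \frac{1}{81} \frac{1}{\left(-1 + 4 \cdot 9\right)^{2}} \left(1 + 9^{2} - 4 \cdot 9^{3}\right)^{2}} = - \frac{6494}{\left(- \frac{1}{3}\right) \frac{1}{81} \frac{1}{\left(-1 + 36\right)^{2}} \left(1 + 81 - 2916\right)^{2}} = - \frac{6494}{\left(- \frac{1}{3}\right) \frac{1}{81} \cdot \frac{1}{1225} \left(1 + 81 - 2916\right)^{2}} = - \frac{6494}{\left(- \frac{1}{3}\right) \frac{1}{81} \cdot \frac{1}{1225} \left(-2834\right)^{2}} = - \frac{6494}{\left(- \frac{1}{3}\right) \frac{1}{81} \cdot \frac{1}{1225} \cdot 8031556} = - \frac{6494}{- \frac{8031556}{297675}} = \left(-6494\right) \left(- \frac{297675}{8031556}\right) = \frac{966550725}{4015778}$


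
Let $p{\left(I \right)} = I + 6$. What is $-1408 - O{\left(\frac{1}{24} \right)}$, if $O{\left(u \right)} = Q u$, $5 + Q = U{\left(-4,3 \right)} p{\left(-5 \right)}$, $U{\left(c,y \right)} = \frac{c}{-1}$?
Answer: $- \frac{33791}{24} \approx -1408.0$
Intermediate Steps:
$p{\left(I \right)} = 6 + I$
$U{\left(c,y \right)} = - c$ ($U{\left(c,y \right)} = c \left(-1\right) = - c$)
$Q = -1$ ($Q = -5 + \left(-1\right) \left(-4\right) \left(6 - 5\right) = -5 + 4 \cdot 1 = -5 + 4 = -1$)
$O{\left(u \right)} = - u$
$-1408 - O{\left(\frac{1}{24} \right)} = -1408 - - \frac{1}{24} = -1408 + \frac{1}{24} = - \frac{33791}{24}$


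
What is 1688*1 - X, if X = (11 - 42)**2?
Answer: 727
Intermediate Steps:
X = 961 (X = (-31)**2 = 961)
1688*1 - X = 1688*1 - 1*961 = 1688 - 961 = 727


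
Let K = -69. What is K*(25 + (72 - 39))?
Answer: -4002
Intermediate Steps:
K*(25 + (72 - 39)) = -69*(25 + (72 - 39)) = -69*(25 + 33) = -69*58 = -4002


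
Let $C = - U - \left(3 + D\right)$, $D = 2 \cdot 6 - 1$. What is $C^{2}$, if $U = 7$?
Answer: $441$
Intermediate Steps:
$D = 11$ ($D = 12 - 1 = 11$)
$C = -21$ ($C = \left(-1\right) 7 - 14 = -7 - 14 = -21$)
$C^{2} = \left(-21\right)^{2} = 441$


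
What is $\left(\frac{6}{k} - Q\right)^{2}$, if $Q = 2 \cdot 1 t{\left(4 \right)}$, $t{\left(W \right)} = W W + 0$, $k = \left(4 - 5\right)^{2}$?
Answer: $676$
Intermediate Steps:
$k = 1$ ($k = \left(-1\right)^{2} = 1$)
$t{\left(W \right)} = W^{2}$ ($t{\left(W \right)} = W^{2} + 0 = W^{2}$)
$Q = 32$ ($Q = 2 \cdot 1 \cdot 4^{2} = 2 \cdot 16 = 32$)
$\left(\frac{6}{k} - Q\right)^{2} = \left(\frac{6}{1} - 32\right)^{2} = \left(6 \cdot 1 - 32\right)^{2} = \left(6 - 32\right)^{2} = \left(-26\right)^{2} = 676$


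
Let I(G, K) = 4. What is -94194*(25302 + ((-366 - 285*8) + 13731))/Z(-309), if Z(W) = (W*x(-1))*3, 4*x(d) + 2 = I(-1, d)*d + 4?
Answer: -761652684/103 ≈ -7.3947e+6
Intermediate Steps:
x(d) = 1/2 + d (x(d) = -1/2 + (4*d + 4)/4 = -1/2 + (4 + 4*d)/4 = -1/2 + (1 + d) = 1/2 + d)
Z(W) = -3*W/2 (Z(W) = (W*(1/2 - 1))*3 = (W*(-1/2))*3 = -W/2*3 = -3*W/2)
-94194*(25302 + ((-366 - 285*8) + 13731))/Z(-309) = -(817038756/103 + 20932*(-366 - 285*8)/103) = -(817038756/103 + 20932*(-366 - 2280)/103) = -94194/(927/(2*(25302 + (-2646 + 13731)))) = -94194/(927/(2*(25302 + 11085))) = -94194/((927/2)/36387) = -94194/((927/2)*(1/36387)) = -94194/103/8086 = -94194*8086/103 = -761652684/103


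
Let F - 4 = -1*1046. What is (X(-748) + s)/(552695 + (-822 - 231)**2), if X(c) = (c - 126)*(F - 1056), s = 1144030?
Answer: 1488841/830752 ≈ 1.7922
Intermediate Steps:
F = -1042 (F = 4 - 1*1046 = 4 - 1046 = -1042)
X(c) = 264348 - 2098*c (X(c) = (c - 126)*(-1042 - 1056) = (-126 + c)*(-2098) = 264348 - 2098*c)
(X(-748) + s)/(552695 + (-822 - 231)**2) = ((264348 - 2098*(-748)) + 1144030)/(552695 + (-822 - 231)**2) = ((264348 + 1569304) + 1144030)/(552695 + (-1053)**2) = (1833652 + 1144030)/(552695 + 1108809) = 2977682/1661504 = 2977682*(1/1661504) = 1488841/830752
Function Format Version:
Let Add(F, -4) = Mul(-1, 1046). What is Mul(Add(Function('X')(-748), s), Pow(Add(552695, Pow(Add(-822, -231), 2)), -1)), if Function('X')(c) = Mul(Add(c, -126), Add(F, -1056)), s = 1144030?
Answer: Rational(1488841, 830752) ≈ 1.7922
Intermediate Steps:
F = -1042 (F = Add(4, Mul(-1, 1046)) = Add(4, -1046) = -1042)
Function('X')(c) = Add(264348, Mul(-2098, c)) (Function('X')(c) = Mul(Add(c, -126), Add(-1042, -1056)) = Mul(Add(-126, c), -2098) = Add(264348, Mul(-2098, c)))
Mul(Add(Function('X')(-748), s), Pow(Add(552695, Pow(Add(-822, -231), 2)), -1)) = Mul(Add(Add(264348, Mul(-2098, -748)), 1144030), Pow(Add(552695, Pow(Add(-822, -231), 2)), -1)) = Mul(Add(Add(264348, 1569304), 1144030), Pow(Add(552695, Pow(-1053, 2)), -1)) = Mul(Add(1833652, 1144030), Pow(Add(552695, 1108809), -1)) = Mul(2977682, Pow(1661504, -1)) = Mul(2977682, Rational(1, 1661504)) = Rational(1488841, 830752)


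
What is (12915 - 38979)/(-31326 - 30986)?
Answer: 3258/7789 ≈ 0.41828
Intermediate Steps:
(12915 - 38979)/(-31326 - 30986) = -26064/(-62312) = -26064*(-1/62312) = 3258/7789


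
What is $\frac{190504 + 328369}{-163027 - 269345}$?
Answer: $- \frac{518873}{432372} \approx -1.2001$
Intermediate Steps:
$\frac{190504 + 328369}{-163027 - 269345} = \frac{518873}{-432372} = 518873 \left(- \frac{1}{432372}\right) = - \frac{518873}{432372}$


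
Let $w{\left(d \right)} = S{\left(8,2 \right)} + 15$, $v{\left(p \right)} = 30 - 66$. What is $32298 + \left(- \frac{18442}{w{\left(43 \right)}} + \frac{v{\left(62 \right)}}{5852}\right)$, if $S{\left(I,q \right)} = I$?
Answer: $\frac{1059814549}{33649} \approx 31496.0$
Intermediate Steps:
$v{\left(p \right)} = -36$
$w{\left(d \right)} = 23$ ($w{\left(d \right)} = 8 + 15 = 23$)
$32298 + \left(- \frac{18442}{w{\left(43 \right)}} + \frac{v{\left(62 \right)}}{5852}\right) = 32298 - \left(\frac{9}{1463} + \frac{18442}{23}\right) = 32298 - \frac{26980853}{33649} = \frac{1059814549}{33649}$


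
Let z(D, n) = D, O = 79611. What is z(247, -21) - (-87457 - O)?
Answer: 167315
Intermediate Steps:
z(247, -21) - (-87457 - O) = 247 - (-87457 - 1*79611) = 247 - (-87457 - 79611) = 247 - 1*(-167068) = 247 + 167068 = 167315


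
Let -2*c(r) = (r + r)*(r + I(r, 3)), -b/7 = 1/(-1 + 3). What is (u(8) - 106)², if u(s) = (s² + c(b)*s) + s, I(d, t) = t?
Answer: 2304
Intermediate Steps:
b = -7/2 (b = -7/(-1 + 3) = -7/2 ≈ -3.5000)
c(r) = -r*(3 + r) (c(r) = -(r + r)*(r + 3)/2 = -2*r*(3 + r)/2 = -r*(3 + r))
u(s) = s² - 3*s/4 (u(s) = (s² + (-1*(-7/2)*(3 - 7/2))*s) + s = (s² + (-1*(-7/2)*(-½))*s) + s = (s² - 7*s/4) + s = s² - 3*s/4)
(u(8) - 106)² = ((¼)*8*(-3 + 4*8) - 106)² = ((¼)*8*(-3 + 32) - 106)² = ((¼)*8*29 - 106)² = (58 - 106)² = (-48)² = 2304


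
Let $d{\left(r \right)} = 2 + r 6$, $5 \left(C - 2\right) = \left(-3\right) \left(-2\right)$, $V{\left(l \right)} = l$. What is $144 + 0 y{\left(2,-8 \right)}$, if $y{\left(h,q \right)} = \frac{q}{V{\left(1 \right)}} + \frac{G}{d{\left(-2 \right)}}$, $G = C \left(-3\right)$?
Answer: $144$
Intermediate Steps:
$C = \frac{16}{5}$ ($C = 2 + \frac{\left(-3\right) \left(-2\right)}{5} = 2 + \frac{1}{5} \cdot 6 = 2 + \frac{6}{5} = \frac{16}{5} \approx 3.2$)
$G = - \frac{48}{5}$ ($G = \frac{16}{5} \left(-3\right) = - \frac{48}{5} \approx -9.6$)
$d{\left(r \right)} = 2 + 6 r$
$y{\left(h,q \right)} = \frac{24}{25} + q$ ($y{\left(h,q \right)} = \frac{q}{1} - \frac{48}{5 \left(2 + 6 \left(-2\right)\right)} = q 1 - \frac{48}{5 \left(2 - 12\right)} = q - \frac{48}{5 \left(-10\right)} = q - - \frac{24}{25} = q + \frac{24}{25} = \frac{24}{25} + q$)
$144 + 0 y{\left(2,-8 \right)} = 144 + 0 \left(\frac{24}{25} - 8\right) = 144 + 0 \left(- \frac{176}{25}\right) = 144 + 0 = 144$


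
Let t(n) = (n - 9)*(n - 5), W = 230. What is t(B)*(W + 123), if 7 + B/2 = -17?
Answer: 1066413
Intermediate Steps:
B = -48 (B = -14 + 2*(-17) = -14 - 34 = -48)
t(n) = (-9 + n)*(-5 + n)
t(B)*(W + 123) = (45 + (-48)² - 14*(-48))*(230 + 123) = (45 + 2304 + 672)*353 = 3021*353 = 1066413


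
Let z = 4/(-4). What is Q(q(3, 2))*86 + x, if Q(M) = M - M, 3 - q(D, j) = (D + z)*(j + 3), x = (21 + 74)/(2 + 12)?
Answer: 95/14 ≈ 6.7857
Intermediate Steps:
z = -1 (z = 4*(-¼) = -1)
x = 95/14 ≈ 6.7857
q(D, j) = 3 - (-1 + D)*(3 + j) (q(D, j) = 3 - (D - 1)*(j + 3) = 3 - (-1 + D)*(3 + j))
Q(M) = 0
Q(q(3, 2))*86 + x = 0*86 + 95/14 = 0 + 95/14 = 95/14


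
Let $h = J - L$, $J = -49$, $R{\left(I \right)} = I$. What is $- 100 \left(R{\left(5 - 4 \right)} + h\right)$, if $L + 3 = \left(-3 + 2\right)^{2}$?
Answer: $4600$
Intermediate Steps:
$L = -2$ ($L = -3 + \left(-3 + 2\right)^{2} = -3 + \left(-1\right)^{2} = -3 + 1 = -2$)
$h = -47$ ($h = -49 - -2 = -49 + 2 = -47$)
$- 100 \left(R{\left(5 - 4 \right)} + h\right) = - 100 \left(\left(5 - 4\right) - 47\right) = - 100 \left(1 - 47\right) = \left(-100\right) \left(-46\right) = 4600$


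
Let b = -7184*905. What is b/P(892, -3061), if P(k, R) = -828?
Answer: 1625380/207 ≈ 7852.1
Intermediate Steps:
b = -6501520
b/P(892, -3061) = -6501520/(-828) = -6501520*(-1/828) = 1625380/207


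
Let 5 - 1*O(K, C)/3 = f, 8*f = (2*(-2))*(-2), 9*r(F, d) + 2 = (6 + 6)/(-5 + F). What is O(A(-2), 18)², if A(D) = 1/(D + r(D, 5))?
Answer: 144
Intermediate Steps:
r(F, d) = -2/9 + 4/(3*(-5 + F)) (r(F, d) = -2/9 + ((6 + 6)/(-5 + F))/9 = -2/9 + (12/(-5 + F))/9 = -2/9 + 4/(3*(-5 + F)))
A(D) = 1/(D + 2*(11 - D)/(9*(-5 + D)))
f = 1 (f = ((2*(-2))*(-2))/8 = (-4*(-2))/8 = (⅛)*8 = 1)
O(K, C) = 12 (O(K, C) = 15 - 3*1 = 15 - 3 = 12)
O(A(-2), 18)² = 12² = 144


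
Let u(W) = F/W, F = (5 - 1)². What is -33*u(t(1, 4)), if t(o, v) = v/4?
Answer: -528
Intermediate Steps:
t(o, v) = v/4 (t(o, v) = v*(¼) = v/4)
F = 16 (F = 4² = 16)
u(W) = 16/W
-33*u(t(1, 4)) = -528/((¼)*4) = -528/1 = -528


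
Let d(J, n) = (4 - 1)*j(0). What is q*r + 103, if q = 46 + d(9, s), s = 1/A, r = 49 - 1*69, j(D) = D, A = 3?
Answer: -817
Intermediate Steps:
r = -20 (r = 49 - 69 = -20)
s = 1/3 ≈ 0.33333
d(J, n) = 0 (d(J, n) = (4 - 1)*0 = 3*0 = 0)
q = 46 (q = 46 + 0 = 46)
q*r + 103 = 46*(-20) + 103 = -920 + 103 = -817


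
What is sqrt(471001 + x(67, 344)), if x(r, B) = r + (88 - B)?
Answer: 2*sqrt(117703) ≈ 686.16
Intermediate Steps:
x(r, B) = 88 + r - B
sqrt(471001 + x(67, 344)) = sqrt(471001 + (88 + 67 - 1*344)) = sqrt(471001 + (88 + 67 - 344)) = sqrt(471001 - 189) = sqrt(470812) = 2*sqrt(117703)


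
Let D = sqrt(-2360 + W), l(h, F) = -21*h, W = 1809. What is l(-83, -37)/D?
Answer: -1743*I*sqrt(551)/551 ≈ -74.254*I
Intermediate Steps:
D = I*sqrt(551) (D = sqrt(-2360 + 1809) = sqrt(-551) = I*sqrt(551) ≈ 23.473*I)
l(-83, -37)/D = (-21*(-83))/((I*sqrt(551))) = 1743*(-I*sqrt(551)/551) = -1743*I*sqrt(551)/551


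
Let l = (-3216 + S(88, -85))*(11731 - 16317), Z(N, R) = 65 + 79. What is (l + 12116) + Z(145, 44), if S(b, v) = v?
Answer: 15150646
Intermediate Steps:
Z(N, R) = 144
l = 15138386 (l = (-3216 - 85)*(11731 - 16317) = -3301*(-4586) = 15138386)
(l + 12116) + Z(145, 44) = (15138386 + 12116) + 144 = 15150502 + 144 = 15150646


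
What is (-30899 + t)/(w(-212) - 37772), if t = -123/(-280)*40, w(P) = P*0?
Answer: 108085/132202 ≈ 0.81757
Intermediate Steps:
w(P) = 0
t = 123/7 (t = -123*(-1/280)*40 = (123/280)*40 = 123/7 ≈ 17.571)
(-30899 + t)/(w(-212) - 37772) = (-30899 + 123/7)/(0 - 37772) = -216170/7/(-37772) = -216170/7*(-1/37772) = 108085/132202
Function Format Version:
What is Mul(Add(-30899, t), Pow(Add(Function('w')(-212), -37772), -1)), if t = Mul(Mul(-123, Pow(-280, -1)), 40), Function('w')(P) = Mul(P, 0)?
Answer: Rational(108085, 132202) ≈ 0.81757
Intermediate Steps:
Function('w')(P) = 0
t = Rational(123, 7) (t = Mul(Mul(-123, Rational(-1, 280)), 40) = Mul(Rational(123, 280), 40) = Rational(123, 7) ≈ 17.571)
Mul(Add(-30899, t), Pow(Add(Function('w')(-212), -37772), -1)) = Mul(Add(-30899, Rational(123, 7)), Pow(Add(0, -37772), -1)) = Mul(Rational(-216170, 7), Pow(-37772, -1)) = Mul(Rational(-216170, 7), Rational(-1, 37772)) = Rational(108085, 132202)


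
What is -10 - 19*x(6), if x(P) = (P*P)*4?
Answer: -2746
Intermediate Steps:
x(P) = 4*P**2 (x(P) = P**2*4 = 4*P**2)
-10 - 19*x(6) = -10 - 76*6**2 = -10 - 76*36 = -10 - 19*144 = -10 - 2736 = -2746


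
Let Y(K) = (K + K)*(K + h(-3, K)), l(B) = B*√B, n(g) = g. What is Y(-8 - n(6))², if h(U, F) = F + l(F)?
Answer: -1536640 + 614656*I*√14 ≈ -1.5366e+6 + 2.2998e+6*I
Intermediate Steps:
l(B) = B^(3/2)
h(U, F) = F + F^(3/2)
Y(K) = 2*K*(K^(3/2) + 2*K) (Y(K) = (K + K)*(K + (K + K^(3/2))) = (2*K)*(K^(3/2) + 2*K) = 2*K*(K^(3/2) + 2*K))
Y(-8 - n(6))² = (2*(-8 - 1*6)*((-8 - 1*6)^(3/2) + 2*(-8 - 1*6)))² = (2*(-8 - 6)*((-8 - 6)^(3/2) + 2*(-8 - 6)))² = (2*(-14)*((-14)^(3/2) + 2*(-14)))² = (2*(-14)*(-14*I*√14 - 28))² = (2*(-14)*(-28 - 14*I*√14))² = (784 + 392*I*√14)²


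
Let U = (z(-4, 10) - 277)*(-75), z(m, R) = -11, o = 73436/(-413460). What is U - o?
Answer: 2232702359/103365 ≈ 21600.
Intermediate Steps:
o = -18359/103365 (o = 73436*(-1/413460) = -18359/103365 ≈ -0.17761)
U = 21600 (U = (-11 - 277)*(-75) = -288*(-75) = 21600)
U - o = 21600 - 1*(-18359/103365) = 21600 + 18359/103365 = 2232702359/103365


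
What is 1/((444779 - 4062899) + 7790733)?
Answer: 1/4172613 ≈ 2.3966e-7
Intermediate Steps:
1/((444779 - 4062899) + 7790733) = 1/(-3618120 + 7790733) = 1/4172613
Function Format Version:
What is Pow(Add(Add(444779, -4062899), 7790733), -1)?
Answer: Rational(1, 4172613) ≈ 2.3966e-7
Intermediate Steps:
Pow(Add(Add(444779, -4062899), 7790733), -1) = Pow(Add(-3618120, 7790733), -1) = Pow(4172613, -1) = Rational(1, 4172613)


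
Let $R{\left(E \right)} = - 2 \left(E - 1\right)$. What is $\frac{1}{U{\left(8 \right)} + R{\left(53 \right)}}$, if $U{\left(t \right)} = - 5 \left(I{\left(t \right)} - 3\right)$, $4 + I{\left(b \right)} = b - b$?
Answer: $- \frac{1}{69} \approx -0.014493$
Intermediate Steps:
$R{\left(E \right)} = 2 - 2 E$ ($R{\left(E \right)} = - 2 \left(-1 + E\right) = 2 - 2 E$)
$I{\left(b \right)} = -4$ ($I{\left(b \right)} = -4 + \left(b - b\right) = -4 + 0 = -4$)
$U{\left(t \right)} = 35$ ($U{\left(t \right)} = - 5 \left(-4 - 3\right) = \left(-5\right) \left(-7\right) = 35$)
$\frac{1}{U{\left(8 \right)} + R{\left(53 \right)}} = \frac{1}{35 + \left(2 - 106\right)} = \frac{1}{35 - 104} = \frac{1}{-69} = - \frac{1}{69}$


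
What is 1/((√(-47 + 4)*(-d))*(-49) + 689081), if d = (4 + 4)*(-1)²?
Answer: 689081/474839232113 - 392*I*√43/474839232113 ≈ 1.4512e-6 - 5.4134e-9*I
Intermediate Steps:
d = 8 (d = 8*1 = 8)
1/((√(-47 + 4)*(-d))*(-49) + 689081) = 1/((√(-47 + 4)*(-1*8))*(-49) + 689081) = 1/((√(-43)*(-8))*(-49) + 689081) = 1/(((I*√43)*(-8))*(-49) + 689081) = 1/(-8*I*√43*(-49) + 689081) = 1/(392*I*√43 + 689081) = 1/(689081 + 392*I*√43)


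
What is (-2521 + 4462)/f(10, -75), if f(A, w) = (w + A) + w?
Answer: -1941/140 ≈ -13.864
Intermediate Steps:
f(A, w) = A + 2*w (f(A, w) = (A + w) + w = A + 2*w)
(-2521 + 4462)/f(10, -75) = (-2521 + 4462)/(10 + 2*(-75)) = 1941/(10 - 150) = 1941/(-140) = 1941*(-1/140) = -1941/140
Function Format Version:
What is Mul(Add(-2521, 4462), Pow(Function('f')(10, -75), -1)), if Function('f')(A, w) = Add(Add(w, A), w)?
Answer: Rational(-1941, 140) ≈ -13.864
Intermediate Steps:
Function('f')(A, w) = Add(A, Mul(2, w)) (Function('f')(A, w) = Add(Add(A, w), w) = Add(A, Mul(2, w)))
Mul(Add(-2521, 4462), Pow(Function('f')(10, -75), -1)) = Mul(Add(-2521, 4462), Pow(Add(10, Mul(2, -75)), -1)) = Mul(1941, Pow(Add(10, -150), -1)) = Mul(1941, Pow(-140, -1)) = Mul(1941, Rational(-1, 140)) = Rational(-1941, 140)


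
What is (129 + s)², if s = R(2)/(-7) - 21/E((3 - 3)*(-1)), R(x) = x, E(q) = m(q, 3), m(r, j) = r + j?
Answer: 725904/49 ≈ 14814.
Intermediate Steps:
m(r, j) = j + r
E(q) = 3 + q
s = -51/7 (s = 2/(-7) - 21/(3 + (3 - 3)*(-1)) = 2*(-⅐) - 21/(3 + 0*(-1)) = -2/7 - 21/(3 + 0) = -2/7 - 21/3 = -2/7 - 21*⅓ = -2/7 - 7 = -51/7 ≈ -7.2857)
(129 + s)² = (129 - 51/7)² = (852/7)² = 725904/49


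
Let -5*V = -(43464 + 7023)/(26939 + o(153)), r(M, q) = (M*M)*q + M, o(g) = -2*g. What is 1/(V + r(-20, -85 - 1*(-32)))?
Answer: -133165/2825710813 ≈ -4.7126e-5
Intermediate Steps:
r(M, q) = M + q*M² (r(M, q) = M²*q + M = q*M² + M = M + q*M²)
V = 50487/133165 (V = -(-1)*(43464 + 7023)/(26939 - 2*153)/5 = -(-1)*50487/(26939 - 306)/5 = -(-1)*50487/26633/5 = -(-1)*50487*(1/26633)/5 = -(-1)*50487/(5*26633) = -⅕*(-50487/26633) = 50487/133165 ≈ 0.37913)
1/(V + r(-20, -85 - 1*(-32))) = 1/(50487/133165 - 20*(1 - 20*(-85 - 1*(-32)))) = 1/(50487/133165 - 20*(1 - 20*(-85 + 32))) = 1/(50487/133165 - 20*(1 - 20*(-53))) = 1/(50487/133165 - 20*(1 + 1060)) = 1/(50487/133165 - 20*1061) = 1/(50487/133165 - 21220) = 1/(-2825710813/133165) = -133165/2825710813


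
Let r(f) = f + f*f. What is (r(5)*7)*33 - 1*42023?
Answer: -35093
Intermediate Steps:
r(f) = f + f**2
(r(5)*7)*33 - 1*42023 = ((5*(1 + 5))*7)*33 - 1*42023 = ((5*6)*7)*33 - 42023 = (30*7)*33 - 42023 = 210*33 - 42023 = 6930 - 42023 = -35093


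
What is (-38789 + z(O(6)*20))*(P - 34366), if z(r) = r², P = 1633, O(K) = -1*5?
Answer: 942350337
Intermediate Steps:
O(K) = -5
(-38789 + z(O(6)*20))*(P - 34366) = (-38789 + (-5*20)²)*(1633 - 34366) = (-38789 + (-100)²)*(-32733) = (-38789 + 10000)*(-32733) = -28789*(-32733) = 942350337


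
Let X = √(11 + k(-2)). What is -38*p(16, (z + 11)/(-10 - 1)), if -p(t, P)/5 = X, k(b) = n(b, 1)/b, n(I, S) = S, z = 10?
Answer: 95*√42 ≈ 615.67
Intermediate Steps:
k(b) = 1/b
X = √42/2 (X = √(11 + 1/(-2)) = √(11 - ½) = √(21/2) = √42/2 ≈ 3.2404)
p(t, P) = -5*√42/2
-38*p(16, (z + 11)/(-10 - 1)) = -(-95)*√42 = 95*√42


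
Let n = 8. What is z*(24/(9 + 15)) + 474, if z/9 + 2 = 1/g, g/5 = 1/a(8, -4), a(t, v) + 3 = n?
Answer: 465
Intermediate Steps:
a(t, v) = 5 (a(t, v) = -3 + 8 = 5)
g = 1 (g = 5/5 = 5*(1/5) = 1)
z = -9 (z = -18 + 9/1 = -18 + 9*1 = -18 + 9 = -9)
z*(24/(9 + 15)) + 474 = -9*24/(9 + 15) + 474 = -9*24/24 + 474 = -3*24/8 + 474 = -9*1 + 474 = -9 + 474 = 465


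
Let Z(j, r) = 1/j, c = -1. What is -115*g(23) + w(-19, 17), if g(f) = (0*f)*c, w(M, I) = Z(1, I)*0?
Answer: 0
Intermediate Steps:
w(M, I) = 0 (w(M, I) = 0/1 = 1*0 = 0)
g(f) = 0 (g(f) = (0*f)*(-1) = 0*(-1) = 0)
-115*g(23) + w(-19, 17) = -115*0 + 0 = 0 + 0 = 0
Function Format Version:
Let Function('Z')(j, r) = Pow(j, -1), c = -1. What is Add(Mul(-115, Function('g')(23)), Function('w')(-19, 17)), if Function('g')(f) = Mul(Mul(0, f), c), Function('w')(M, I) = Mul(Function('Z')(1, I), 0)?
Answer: 0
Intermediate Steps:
Function('w')(M, I) = 0 (Function('w')(M, I) = Mul(Pow(1, -1), 0) = Mul(1, 0) = 0)
Function('g')(f) = 0 (Function('g')(f) = Mul(Mul(0, f), -1) = Mul(0, -1) = 0)
Add(Mul(-115, Function('g')(23)), Function('w')(-19, 17)) = Add(Mul(-115, 0), 0) = Add(0, 0) = 0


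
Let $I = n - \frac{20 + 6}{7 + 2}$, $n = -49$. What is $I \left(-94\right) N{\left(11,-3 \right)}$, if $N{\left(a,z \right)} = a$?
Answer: $\frac{482878}{9} \approx 53653.0$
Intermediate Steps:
$I = - \frac{467}{9}$ ($I = -49 - \frac{20 + 6}{7 + 2} = -49 - \frac{26}{9} = - \frac{467}{9} \approx -51.889$)
$I \left(-94\right) N{\left(11,-3 \right)} = \left(- \frac{467}{9}\right) \left(-94\right) 11 = \frac{43898}{9} \cdot 11 = \frac{482878}{9}$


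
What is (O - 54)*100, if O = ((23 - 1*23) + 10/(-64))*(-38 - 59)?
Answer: -31075/8 ≈ -3884.4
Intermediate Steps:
O = 485/32 (O = ((23 - 23) + 10*(-1/64))*(-97) = (0 - 5/32)*(-97) = -5/32*(-97) = 485/32 ≈ 15.156)
(O - 54)*100 = (485/32 - 54)*100 = -1243/32*100 = -31075/8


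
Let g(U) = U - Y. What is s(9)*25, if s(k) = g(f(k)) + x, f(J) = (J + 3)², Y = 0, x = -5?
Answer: 3475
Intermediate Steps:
f(J) = (3 + J)²
g(U) = U (g(U) = U - 1*0 = U + 0 = U)
s(k) = -5 + (3 + k)² (s(k) = (3 + k)² - 5 = -5 + (3 + k)²)
s(9)*25 = (-5 + (3 + 9)²)*25 = (-5 + 12²)*25 = (-5 + 144)*25 = 139*25 = 3475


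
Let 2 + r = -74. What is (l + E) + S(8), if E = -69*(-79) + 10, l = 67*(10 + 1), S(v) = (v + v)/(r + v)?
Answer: 105362/17 ≈ 6197.8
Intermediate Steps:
r = -76 (r = -2 - 74 = -76)
S(v) = 2*v/(-76 + v) (S(v) = (v + v)/(-76 + v) = (2*v)/(-76 + v) = 2*v/(-76 + v))
l = 737 (l = 67*11 = 737)
E = 5461 (E = 5451 + 10 = 5461)
(l + E) + S(8) = (737 + 5461) + 2*8/(-76 + 8) = 6198 + 2*8/(-68) = 6198 + 2*8*(-1/68) = 6198 - 4/17 = 105362/17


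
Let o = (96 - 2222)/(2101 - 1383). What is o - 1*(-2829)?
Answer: 1014548/359 ≈ 2826.0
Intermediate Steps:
o = -1063/359 (o = -2126/718 = -2126*1/718 = -1063/359 ≈ -2.9610)
o - 1*(-2829) = -1063/359 - 1*(-2829) = -1063/359 + 2829 = 1014548/359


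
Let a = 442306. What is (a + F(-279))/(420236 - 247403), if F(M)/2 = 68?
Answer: 442442/172833 ≈ 2.5599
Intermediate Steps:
F(M) = 136 (F(M) = 2*68 = 136)
(a + F(-279))/(420236 - 247403) = (442306 + 136)/(420236 - 247403) = 442442/172833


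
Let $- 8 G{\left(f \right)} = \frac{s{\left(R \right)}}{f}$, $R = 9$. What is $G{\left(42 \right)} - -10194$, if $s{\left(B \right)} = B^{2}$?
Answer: $\frac{1141701}{112} \approx 10194.0$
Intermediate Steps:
$G{\left(f \right)} = - \frac{81}{8 f}$ ($G{\left(f \right)} = - \frac{9^{2} \frac{1}{f}}{8} = - \frac{81 \frac{1}{f}}{8} = - \frac{81}{8 f}$)
$G{\left(42 \right)} - -10194 = - \frac{81}{8 \cdot 42} - -10194 = \left(- \frac{81}{8}\right) \frac{1}{42} + 10194 = - \frac{27}{112} + 10194 = \frac{1141701}{112}$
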